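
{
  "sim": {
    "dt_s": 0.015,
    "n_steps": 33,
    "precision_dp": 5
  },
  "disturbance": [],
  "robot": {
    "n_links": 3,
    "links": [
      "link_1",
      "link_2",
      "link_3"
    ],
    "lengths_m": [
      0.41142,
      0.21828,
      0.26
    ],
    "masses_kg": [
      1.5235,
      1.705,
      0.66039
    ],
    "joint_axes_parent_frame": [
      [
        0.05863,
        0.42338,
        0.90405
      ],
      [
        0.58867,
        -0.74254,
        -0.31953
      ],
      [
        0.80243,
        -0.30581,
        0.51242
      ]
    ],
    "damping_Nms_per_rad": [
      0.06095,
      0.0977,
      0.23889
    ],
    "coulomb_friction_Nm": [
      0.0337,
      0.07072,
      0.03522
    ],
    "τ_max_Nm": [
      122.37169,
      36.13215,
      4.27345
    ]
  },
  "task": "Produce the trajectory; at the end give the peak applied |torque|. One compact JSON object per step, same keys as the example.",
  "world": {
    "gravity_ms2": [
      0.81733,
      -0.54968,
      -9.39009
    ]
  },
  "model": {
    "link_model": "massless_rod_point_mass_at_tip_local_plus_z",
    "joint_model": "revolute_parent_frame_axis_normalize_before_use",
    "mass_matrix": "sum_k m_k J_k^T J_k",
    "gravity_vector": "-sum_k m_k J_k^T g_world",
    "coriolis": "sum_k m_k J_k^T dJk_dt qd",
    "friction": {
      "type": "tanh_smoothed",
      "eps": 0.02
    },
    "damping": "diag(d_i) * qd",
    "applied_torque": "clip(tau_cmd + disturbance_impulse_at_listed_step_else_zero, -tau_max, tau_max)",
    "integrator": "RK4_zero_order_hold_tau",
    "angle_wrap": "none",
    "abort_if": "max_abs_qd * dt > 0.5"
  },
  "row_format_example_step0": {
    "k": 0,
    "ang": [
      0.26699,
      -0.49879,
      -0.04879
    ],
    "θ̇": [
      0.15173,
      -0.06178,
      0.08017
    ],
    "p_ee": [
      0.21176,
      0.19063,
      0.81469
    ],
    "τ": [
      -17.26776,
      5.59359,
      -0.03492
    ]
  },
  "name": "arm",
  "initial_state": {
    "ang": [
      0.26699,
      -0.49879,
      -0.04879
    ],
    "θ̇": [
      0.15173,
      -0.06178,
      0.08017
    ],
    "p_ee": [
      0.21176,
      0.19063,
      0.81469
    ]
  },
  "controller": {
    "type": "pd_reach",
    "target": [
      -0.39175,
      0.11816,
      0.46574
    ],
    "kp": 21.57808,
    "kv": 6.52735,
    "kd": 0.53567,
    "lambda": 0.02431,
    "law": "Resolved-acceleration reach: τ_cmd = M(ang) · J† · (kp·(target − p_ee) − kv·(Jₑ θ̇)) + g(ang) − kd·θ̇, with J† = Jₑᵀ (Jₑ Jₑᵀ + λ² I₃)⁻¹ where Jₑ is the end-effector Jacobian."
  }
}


{"k":1,"ang":[0.25108,-0.50931,-0.04416],"\u03b8\u0307":[-2.26748,-1.31925,0.4891],"p_ee":[0.21083,0.19112,0.8139],"\u03c4":[-14.73163,6.1063,-0.17236]}
{"k":2,"ang":[0.20312,-0.53384,-0.04007],"\u03b8\u0307":[-4.13801,-1.93688,0.03095],"p_ee":[0.20686,0.192,0.81219],"\u03c4":[-12.53278,6.5007,0.21699]}
{"k":3,"ang":[0.12981,-0.56506,-0.04384],"\u03b8\u0307":[-5.64804,-2.21411,-0.54662],"p_ee":[0.20021,0.19314,0.80975],"\u03c4":[-10.61484,6.83175,0.65516]}
{"k":4,"ang":[0.03618,-0.59834,-0.05636],"\u03b8\u0307":[-6.84402,-2.21001,-1.13858],"p_ee":[0.19153,0.1939,0.80687],"\u03c4":[-8.94211,7.03736,1.07066]}
{"k":5,"ang":[-0.0733,-0.62997,-0.07711],"\u03b8\u0307":[-7.75816,-1.99867,-1.63212],"p_ee":[0.18127,0.19371,0.8039],"\u03c4":[-7.48414,7.08266,1.39393]}
{"k":6,"ang":[-0.19462,-0.65735,-0.10413],"\u03b8\u0307":[-8.41829,-1.6485,-1.96653],"p_ee":[0.16961,0.19218,0.80126],"\u03c4":[-6.20228,6.94151,1.59128]}
{"k":7,"ang":[-0.32417,-0.67886,-0.13491],"\u03b8\u0307":[-8.85577,-1.21906,-2.12736],"p_ee":[0.1564,0.1892,0.79935],"\u03c4":[-5.06023,6.59408,1.65855]}
{"k":8,"ang":[-0.45889,-0.69367,-0.16694],"\u03b8\u0307":[-9.10761,-0.7601,-2.12932],"p_ee":[0.14128,0.18507,0.79844],"\u03c4":[-4.0334,6.03073,1.60879]}
{"k":9,"ang":[-0.5963,-0.70167,-0.198],"\u03b8\u0307":[-9.21439,-0.31091,-2.00201],"p_ee":[0.12383,0.18041,0.79861],"\u03c4":[-3.10864,5.25582,1.463]}
{"k":10,"ang":[-0.73453,-0.70324,-0.22641],"\u03b8\u0307":[-9.2196,0.09309,-1.77036],"p_ee":[0.10377,0.17613,0.7997],"\u03c4":[-2.27568,4.29324,1.23903]}
{"k":11,"ang":[-0.87246,-0.69944,-0.25055],"\u03b8\u0307":[-9.17192,0.41303,-1.44836],"p_ee":[0.08107,0.17318,0.80138],"\u03c4":[-1.51291,3.19013,0.94964]}
{"k":12,"ang":[-1.00937,-0.69132,-0.26976],"\u03b8\u0307":[-9.08244,0.67169,-1.11858],"p_ee":[0.05602,0.17253,0.80314],"\u03c4":[-0.80735,1.95149,0.64353]}
{"k":13,"ang":[-1.14481,-0.67995,-0.28385],"\u03b8\u0307":[-8.97624,0.84966,-0.76923],"p_ee":[0.02919,0.17499,0.80446],"\u03c4":[-0.12849,0.62409,0.3155]}
{"k":14,"ang":[-1.27864,-0.66656,-0.29262],"\u03b8\u0307":[-8.86704,0.94298,-0.41234],"p_ee":[0.00143,0.1811,0.80486],"\u03c4":[0.55934,-0.74934,-0.02445]}
{"k":15,"ang":[-1.41083,-0.65238,-0.29606],"\u03b8\u0307":[-8.75846,0.95527,-0.06188],"p_ee":[-0.02629,0.19109,0.80395],"\u03c4":[1.28924,-2.12389,-0.3647]}
{"k":16,"ang":[-1.54132,-0.63844,-0.29474],"\u03b8\u0307":[-8.63875,0.91714,0.21109],"p_ee":[-0.05286,0.2049,0.80145],"\u03c4":[2.07368,-3.46007,-0.6578]}
{"k":17,"ang":[-1.66989,-0.62556,-0.28936],"\u03b8\u0307":[-8.5058,0.80876,0.48943],"p_ee":[-0.07727,0.22214,0.79727],"\u03c4":[2.9025,-4.6904,-0.95195]}
{"k":18,"ang":[-1.79626,-0.61463,-0.28006],"\u03b8\u0307":[-8.34523,0.65489,0.73516],"p_ee":[-0.09869,0.24216,0.79152],"\u03c4":[3.74307,-5.77469,-1.22031]}
{"k":19,"ang":[-1.91992,-0.6062,-0.26749],"\u03b8\u0307":[-8.14579,0.4753,0.9274],"p_ee":[-0.11653,0.26411,0.78441],"\u03c4":[4.5365,-6.67709,-1.44686]}
{"k":20,"ang":[-2.04026,-0.60054,-0.2525],"\u03b8\u0307":[-7.90436,0.28259,1.06036],"p_ee":[-0.13045,0.28708,0.77627],"\u03c4":[5.21934,-7.37345,-1.62534]}
{"k":21,"ang":[-2.1567,-0.59779,-0.23598],"\u03b8\u0307":[-7.62618,0.0845,1.13407],"p_ee":[-0.14043,0.31013,0.76747],"\u03c4":[5.74397,-7.85549,-1.75372]}
{"k":22,"ang":[-2.26872,-0.59791,-0.21894],"\u03b8\u0307":[-7.31094,-0.09444,1.12472],"p_ee":[-0.14669,0.33241,0.75838],"\u03c4":[6.08348,-8.1492,-1.81873]}
{"k":23,"ang":[-2.37588,-0.60065,-0.20238],"\u03b8\u0307":[-6.98136,-0.27318,1.08059],"p_ee":[-0.14964,0.35325,0.74934],"\u03c4":[6.24155,-8.25849,-1.84837]}
{"k":24,"ang":[-2.47814,-0.60614,-0.18665],"\u03b8\u0307":[-6.6584,-0.46064,1.01482],"p_ee":[-0.14989,0.37212,0.74062],"\u03c4":[6.2466,-8.19497,-1.8491]}
{"k":25,"ang":[-2.57567,-0.61443,-0.17215],"\u03b8\u0307":[-6.34923,-0.64774,0.9172],"p_ee":[-0.14804,0.38866,0.73242],"\u03c4":[6.12944,-7.98829,-1.81587]}
{"k":26,"ang":[-2.66871,-0.62549,-0.15933],"\u03b8\u0307":[-6.05846,-0.83036,0.79321],"p_ee":[-0.14471,0.40268,0.72485],"\u03c4":[5.92145,-7.6655,-1.7538]}
{"k":27,"ang":[-2.75754,-0.63922,-0.14852],"\u03b8\u0307":[-5.78713,-1.00467,0.64985],"p_ee":[-0.1405,0.41413,0.71796],"\u03c4":[5.65209,-7.25194,-1.66906]}
{"k":28,"ang":[-2.84243,-0.65548,-0.13997],"\u03b8\u0307":[-5.53328,-1.16691,0.49378],"p_ee":[-0.1359,0.42307,0.71174],"\u03c4":[5.34657,-6.77069,-1.56746]}
{"k":29,"ang":[-2.92363,-0.67405,-0.13382],"\u03b8\u0307":[-5.29275,-1.31362,0.33128],"p_ee":[-0.13137,0.42964,0.70613],"\u03c4":[5.02503,-6.24229,-1.45429]}
{"k":30,"ang":[-3.00128,-0.69469,-0.13012],"\u03b8\u0307":[-5.06022,-1.44206,0.16826],"p_ee":[-0.12724,0.43407,0.70103],"\u03c4":[4.70251,-5.68479,-1.33425]}
{"k":31,"ang":[-3.07546,-0.7171,-0.12884],"\u03b8\u0307":[-4.83029,-1.55154,0.01379],"p_ee":[-0.12378,0.43658,0.69632],"\u03c4":[4.38967,-5.11332,-1.21365]}
{"k":32,"ang":[-3.1462,-0.74109,-0.12949],"\u03b8\u0307":[-4.60063,-1.6553,-0.08429],"p_ee":[-0.12119,0.43747,0.69189],"\u03c4":[4.09688,-4.53453,-1.12329]}
{"k":33,"ang":[-3.21342,-0.76642,-0.13168],"\u03b8\u0307":[-4.36068,-1.72793,-0.19845],"p_ee":[-0.11958,0.43703,0.68761]}
{"summary": "max |\u03c4| (N\u00b7m): 17.26776"}


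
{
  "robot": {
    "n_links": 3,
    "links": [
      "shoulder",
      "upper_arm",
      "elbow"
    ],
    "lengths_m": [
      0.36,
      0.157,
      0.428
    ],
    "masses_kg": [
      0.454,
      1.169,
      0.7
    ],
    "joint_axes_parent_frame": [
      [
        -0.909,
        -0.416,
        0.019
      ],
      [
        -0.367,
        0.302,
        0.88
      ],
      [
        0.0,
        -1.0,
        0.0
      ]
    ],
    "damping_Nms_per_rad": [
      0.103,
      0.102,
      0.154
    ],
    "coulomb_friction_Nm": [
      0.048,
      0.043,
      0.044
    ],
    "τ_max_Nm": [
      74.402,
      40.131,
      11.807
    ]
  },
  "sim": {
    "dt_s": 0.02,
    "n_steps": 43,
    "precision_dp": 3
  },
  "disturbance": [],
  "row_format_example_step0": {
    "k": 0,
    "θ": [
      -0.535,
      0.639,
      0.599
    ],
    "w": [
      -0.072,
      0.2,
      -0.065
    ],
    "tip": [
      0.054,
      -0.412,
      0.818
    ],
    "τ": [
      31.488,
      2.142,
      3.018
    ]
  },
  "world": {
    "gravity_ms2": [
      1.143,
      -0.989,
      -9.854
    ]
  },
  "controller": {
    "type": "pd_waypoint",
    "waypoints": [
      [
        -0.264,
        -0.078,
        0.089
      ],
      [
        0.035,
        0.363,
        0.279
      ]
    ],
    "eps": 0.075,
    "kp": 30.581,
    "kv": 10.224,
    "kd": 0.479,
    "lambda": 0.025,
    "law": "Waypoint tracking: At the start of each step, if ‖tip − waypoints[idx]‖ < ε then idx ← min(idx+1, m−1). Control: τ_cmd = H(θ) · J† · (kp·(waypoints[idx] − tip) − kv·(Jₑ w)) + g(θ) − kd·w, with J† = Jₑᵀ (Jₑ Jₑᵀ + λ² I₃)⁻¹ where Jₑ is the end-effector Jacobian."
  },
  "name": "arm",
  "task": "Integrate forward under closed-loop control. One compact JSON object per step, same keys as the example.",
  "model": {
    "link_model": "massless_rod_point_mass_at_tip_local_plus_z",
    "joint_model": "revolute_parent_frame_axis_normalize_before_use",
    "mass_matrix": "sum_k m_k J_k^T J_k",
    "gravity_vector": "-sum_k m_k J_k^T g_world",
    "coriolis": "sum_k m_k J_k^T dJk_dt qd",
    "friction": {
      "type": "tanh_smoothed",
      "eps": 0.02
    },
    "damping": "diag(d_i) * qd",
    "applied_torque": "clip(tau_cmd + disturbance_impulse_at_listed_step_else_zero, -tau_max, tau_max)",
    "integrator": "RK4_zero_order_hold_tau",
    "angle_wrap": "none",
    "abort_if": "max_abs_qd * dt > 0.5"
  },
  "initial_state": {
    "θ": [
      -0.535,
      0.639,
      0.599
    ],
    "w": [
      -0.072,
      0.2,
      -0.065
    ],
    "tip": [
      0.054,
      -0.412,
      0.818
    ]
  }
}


{"k":1,"\u03b8":[-0.532,0.71,0.632],"w":[0.388,6.285,3.123],"tip":[0.053,-0.412,0.816],"\u03c4":[30.906,-0.538,0.561]}
{"k":2,"\u03b8":[-0.518,0.797,0.685],"w":[1.05,2.933,2.444],"tip":[0.045,-0.406,0.814],"\u03c4":[28.629,1.537,0.494]}
{"k":3,"\u03b8":[-0.491,0.873,0.748],"w":[1.671,4.521,3.74],"tip":[0.03,-0.396,0.814],"\u03c4":[27.335,0.961,-0.381]}
{"k":4,"\u03b8":[-0.451,0.961,0.828],"w":[2.336,4.252,4.328],"tip":[0.01,-0.381,0.813],"\u03c4":[24.371,1.207,-0.653]}
{"k":5,"\u03b8":[-0.398,1.045,0.921],"w":[2.997,4.113,4.994],"tip":[-0.013,-0.361,0.811],"\u03c4":[19.268,1.086,-0.822]}
{"k":6,"\u03b8":[-0.332,1.122,1.025],"w":[3.556,3.606,5.421],"tip":[-0.038,-0.337,0.806],"\u03c4":[12.505,0.914,-0.797]}
{"k":7,"\u03b8":[-0.257,1.186,1.134],"w":[3.921,2.872,5.524],"tip":[-0.065,-0.31,0.798],"\u03c4":[5.825,0.793,-0.632]}
{"k":8,"\u03b8":[-0.177,1.235,1.243],"w":[4.072,2.11,5.341],"tip":[-0.091,-0.281,0.787],"\u03c4":[0.512,0.755,-0.418]}
{"k":9,"\u03b8":[-0.096,1.27,1.346],"w":[4.052,1.452,4.989],"tip":[-0.117,-0.25,0.774],"\u03c4":[-3.186,0.767,-0.238]}
{"k":10,"\u03b8":[-0.016,1.294,1.441],"w":[3.924,0.932,4.578],"tip":[-0.141,-0.22,0.758],"\u03c4":[-5.566,0.794,-0.136]}
{"k":11,"\u03b8":[0.06,1.308,1.529],"w":[3.734,0.536,4.175],"tip":[-0.163,-0.192,0.74],"\u03c4":[-7.019,0.823,-0.121]}
{"k":12,"\u03b8":[0.133,1.316,1.608],"w":[3.517,0.234,3.81],"tip":[-0.183,-0.165,0.721],"\u03c4":[-7.865,0.851,-0.181]}
{"k":13,"\u03b8":[0.201,1.318,1.681],"w":[3.289,0.002,3.492],"tip":[-0.201,-0.141,0.701],"\u03c4":[-8.327,0.877,-0.298]}
{"k":14,"\u03b8":[0.264,1.316,1.748],"w":[3.065,-0.166,3.226],"tip":[-0.217,-0.119,0.681],"\u03c4":[-8.555,0.883,-0.456]}
{"k":15,"\u03b8":[0.323,1.312,1.81],"w":[2.846,-0.305,2.995],"tip":[-0.231,-0.099,0.659],"\u03c4":[-8.643,0.897,-0.634]}
{"k":16,"\u03b8":[0.378,1.304,1.868],"w":[2.637,-0.424,2.794],"tip":[-0.244,-0.082,0.638],"\u03c4":[-8.649,0.92,-0.819]}
{"k":17,"\u03b8":[0.429,1.295,1.922],"w":[2.437,-0.527,2.616],"tip":[-0.255,-0.068,0.616],"\u03c4":[-8.61,0.949,-1.003]}
{"k":18,"\u03b8":[0.475,1.283,1.973],"w":[2.247,-0.618,2.456],"tip":[-0.265,-0.055,0.594],"\u03c4":[-8.548,0.981,-1.179]}
{"k":19,"\u03b8":[0.519,1.27,2.02],"w":[2.067,-0.697,2.31],"tip":[-0.273,-0.045,0.573],"\u03c4":[-8.477,1.014,-1.345]}
{"k":20,"\u03b8":[0.558,1.255,2.065],"w":[1.896,-0.767,2.175],"tip":[-0.28,-0.036,0.552],"\u03c4":[-8.405,1.047,-1.496]}
{"k":21,"\u03b8":[0.594,1.239,2.107],"w":[1.734,-0.828,2.049],"tip":[-0.286,-0.029,0.531],"\u03c4":[-8.335,1.077,-1.632]}
{"k":22,"\u03b8":[0.628,1.222,2.147],"w":[1.579,-0.881,1.93],"tip":[-0.291,-0.023,0.511],"\u03c4":[-8.269,1.105,-1.753]}
{"k":23,"\u03b8":[0.658,1.204,2.185],"w":[1.431,-0.927,1.817],"tip":[-0.294,-0.018,0.491],"\u03c4":[-8.208,1.128,-1.858]}
{"k":24,"\u03b8":[0.685,1.185,2.22],"w":[1.29,-0.966,1.71],"tip":[-0.297,-0.014,0.472],"\u03c4":[-8.15,1.147,-1.948]}
{"k":25,"\u03b8":[0.709,1.166,2.253],"w":[1.155,-0.999,1.607],"tip":[-0.3,-0.012,0.454],"\u03c4":[-8.096,1.162,-2.025]}
{"k":26,"\u03b8":[0.731,1.145,2.284],"w":[1.024,-1.026,1.508],"tip":[-0.301,-0.01,0.436],"\u03c4":[-8.044,1.172,-2.088]}
{"k":27,"\u03b8":[0.75,1.125,2.313],"w":[0.899,-1.047,1.414],"tip":[-0.302,-0.009,0.419],"\u03c4":[-7.993,1.177,-2.14]}
{"k":28,"\u03b8":[0.767,1.104,2.341],"w":[0.778,-1.063,1.324],"tip":[-0.302,-0.008,0.403],"\u03c4":[-7.941,1.179,-2.181]}
{"k":29,"\u03b8":[0.781,1.082,2.366],"w":[0.661,-1.074,1.237],"tip":[-0.302,-0.008,0.388],"\u03c4":[-7.889,1.177,-2.213]}
{"k":30,"\u03b8":[0.794,1.061,2.39],"w":[0.547,-1.081,1.155],"tip":[-0.301,-0.008,0.373],"\u03c4":[-7.835,1.172,-2.236]}
{"k":31,"\u03b8":[0.803,1.039,2.412],"w":[0.437,-1.085,1.075],"tip":[-0.3,-0.009,0.359],"\u03c4":[-7.778,1.164,-2.252]}
{"k":32,"\u03b8":[0.811,1.017,2.433],"w":[0.33,-1.085,1.0],"tip":[-0.299,-0.01,0.346],"\u03c4":[-7.718,1.153,-2.261]}
{"k":33,"\u03b8":[0.817,0.996,2.452],"w":[0.225,-1.083,0.928],"tip":[-0.298,-0.011,0.334],"\u03c4":[-7.653,1.141,-2.265]}
{"k":34,"\u03b8":[0.82,0.974,2.47],"w":[0.123,-1.079,0.859],"tip":[-0.296,-0.012,0.323],"\u03c4":[-7.584,1.127,-2.264]}
{"k":35,"\u03b8":[0.822,0.952,2.487],"w":[0.024,-1.072,0.794],"tip":[-0.294,-0.014,0.312],"\u03c4":[-7.511,1.111,-2.259]}
{"k":36,"\u03b8":[0.821,0.931,2.502],"w":[-0.069,-1.065,0.732],"tip":[-0.291,-0.015,0.301],"\u03c4":[-7.449,1.095,-2.251]}
{"k":37,"\u03b8":[0.819,0.91,2.516],"w":[-0.16,-1.056,0.674],"tip":[-0.289,-0.017,0.292],"\u03c4":[-7.383,1.079,-2.24]}
{"k":38,"\u03b8":[0.815,0.889,2.529],"w":[-0.25,-1.047,0.618],"tip":[-0.287,-0.019,0.283],"\u03c4":[-7.309,1.061,-2.226]}
{"k":39,"\u03b8":[0.809,0.868,2.541],"w":[-0.339,-1.038,0.564],"tip":[-0.284,-0.021,0.275],"\u03c4":[-7.227,1.044,-2.211]}
{"k":40,"\u03b8":[0.801,0.847,2.552],"w":[-0.426,-1.029,0.514],"tip":[-0.282,-0.023,0.267],"\u03c4":[-7.137,1.026,-2.195]}
{"k":41,"\u03b8":[0.792,0.827,2.561],"w":[-0.512,-1.02,0.465],"tip":[-0.28,-0.025,0.259],"\u03c4":[-7.04,1.008,-2.178]}
{"k":42,"\u03b8":[0.781,0.806,2.57],"w":[-0.598,-1.012,0.42],"tip":[-0.277,-0.027,0.252],"\u03c4":[-6.936,0.989,-2.16]}
{"k":43,"\u03b8":[0.768,0.786,2.578],"w":[-0.683,-1.004,0.377],"tip":[-0.275,-0.029,0.246]}


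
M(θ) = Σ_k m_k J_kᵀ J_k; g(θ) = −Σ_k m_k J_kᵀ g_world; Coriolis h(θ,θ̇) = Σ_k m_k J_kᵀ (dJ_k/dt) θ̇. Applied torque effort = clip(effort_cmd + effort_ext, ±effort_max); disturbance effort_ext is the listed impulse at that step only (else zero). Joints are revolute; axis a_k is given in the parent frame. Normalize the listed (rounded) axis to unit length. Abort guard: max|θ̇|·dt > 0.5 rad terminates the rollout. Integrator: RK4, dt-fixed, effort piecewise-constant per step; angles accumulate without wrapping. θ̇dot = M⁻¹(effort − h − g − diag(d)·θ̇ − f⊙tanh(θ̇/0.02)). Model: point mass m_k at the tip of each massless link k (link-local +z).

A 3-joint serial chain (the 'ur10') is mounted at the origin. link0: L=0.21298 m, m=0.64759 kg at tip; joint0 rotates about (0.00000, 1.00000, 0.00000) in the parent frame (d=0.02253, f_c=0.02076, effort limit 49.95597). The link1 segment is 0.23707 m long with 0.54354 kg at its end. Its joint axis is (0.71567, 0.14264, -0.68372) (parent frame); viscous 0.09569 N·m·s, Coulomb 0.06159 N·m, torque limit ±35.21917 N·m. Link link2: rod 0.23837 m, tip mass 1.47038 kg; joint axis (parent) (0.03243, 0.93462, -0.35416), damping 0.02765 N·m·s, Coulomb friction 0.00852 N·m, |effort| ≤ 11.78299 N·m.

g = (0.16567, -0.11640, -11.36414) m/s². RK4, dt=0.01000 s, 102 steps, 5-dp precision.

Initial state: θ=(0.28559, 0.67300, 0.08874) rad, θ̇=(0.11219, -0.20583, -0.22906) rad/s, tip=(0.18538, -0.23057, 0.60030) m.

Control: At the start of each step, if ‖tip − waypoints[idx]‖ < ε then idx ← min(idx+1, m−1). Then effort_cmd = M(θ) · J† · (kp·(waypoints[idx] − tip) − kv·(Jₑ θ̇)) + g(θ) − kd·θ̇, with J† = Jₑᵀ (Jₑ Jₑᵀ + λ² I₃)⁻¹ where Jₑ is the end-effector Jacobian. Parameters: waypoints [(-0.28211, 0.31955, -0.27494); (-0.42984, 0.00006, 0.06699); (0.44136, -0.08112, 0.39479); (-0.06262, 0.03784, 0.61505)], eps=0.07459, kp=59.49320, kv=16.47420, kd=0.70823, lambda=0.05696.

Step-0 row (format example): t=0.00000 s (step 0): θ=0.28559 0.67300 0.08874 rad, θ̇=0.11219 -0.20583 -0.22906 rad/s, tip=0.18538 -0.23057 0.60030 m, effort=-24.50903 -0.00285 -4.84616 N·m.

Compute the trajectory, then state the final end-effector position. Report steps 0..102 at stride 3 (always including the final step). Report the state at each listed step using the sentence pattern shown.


t=0.03000 s (step 3): θ=0.26042 0.65089 0.13864 rad, θ̇=-1.52481 -1.03524 2.76582 rad/s, tip=0.18156 -0.22829 0.60193 m, effort=-20.46254 -1.00748 -5.28251 N·m.
t=0.06000 s (step 6): θ=0.19604 0.61134 0.25196 rad, θ̇=-2.77997 -1.62186 4.86296 rad/s, tip=0.16653 -0.22524 0.60457 m, effort=-19.21640 -1.90278 -4.80550 N·m.
t=0.09000 s (step 9): θ=0.09471 0.55376 0.43007 rad, θ̇=-3.91065 -2.17706 6.87661 rad/s, tip=0.14069 -0.21923 0.60503 m, effort=-14.49507 -2.59559 -3.65938 N·m.
t=0.12000 s (step 12): θ=-0.03278 0.48348 0.65350 rad, θ̇=-4.49826 -2.47344 7.85048 rad/s, tip=0.10526 -0.20861 0.59959 m, effort=-6.78198 -3.02088 -1.95703 N·m.
t=0.15000 s (step 15): θ=-0.17018 0.40646 0.89361 rad, θ̇=-4.60945 -2.66187 8.08720 rad/s, tip=0.06406 -0.19353 0.58627 m, effort=-0.66958 -3.08466 -0.88758 N·m.
t=0.18000 s (step 18): θ=-0.30653 0.32344 1.13544 rad, θ̇=-4.45510 -2.88830 8.01107 rad/s, tip=0.02124 -0.17497 0.56493 m, effort=3.06951 -2.88342 -0.70364 N·m.
t=0.21000 s (step 21): θ=-0.43594 0.23239 1.37235 rad, θ̇=-4.15980 -3.20211 7.77328 rad/s, tip=-0.02048 -0.15409 0.53674 m, effort=5.26509 -2.51578 -1.11481 N·m.
t=0.24000 s (step 24): θ=-0.55525 0.13055 1.60028 rad, θ̇=-3.78866 -3.60613 7.41631 rad/s, tip=-0.05972 -0.13211 0.50358 m, effort=6.61982 -2.04405 -1.80103 N·m.
t=0.27000 s (step 27): θ=-0.66284 0.01561 1.81578 rad, θ̇=-3.38350 -4.06702 6.94200 rad/s, tip=-0.09604 -0.11021 0.46763 m, effort=7.51295 -1.52551 -2.52199 N·m.
t=0.30000 s (step 30): θ=-0.75829 -0.11307 2.01501 rad, θ̇=-2.98556 -4.50512 6.32268 rad/s, tip=-0.12955 -0.08948 0.43108 m, effort=8.10798 -1.02954 -3.11117 N·m.
t=0.33000 s (step 33): θ=-0.84258 -0.25301 2.19290 rad, θ̇=-2.65016 -4.79224 5.50761 rad/s, tip=-0.16072 -0.07064 0.39592 m, effort=8.45216 -0.63271 -3.45485 N·m.
t=0.36000 s (step 36): θ=-0.91860 -0.39761 2.34293 rad, θ̇=-2.44404 -4.79735 4.45976 rad/s, tip=-0.19018 -0.05382 0.36358 m, effort=8.54567 -0.38906 -3.48869 N·m.
t=0.39000 s (step 39): θ=-0.99095 -0.53771 2.45869 rad, θ̇=-2.40750 -4.49971 3.23975 rad/s, tip=-0.21845 -0.03833 0.33447 m, effort=8.42098 -0.28101 -3.23361 N·m.
t=0.42000 s (step 42): θ=-1.06443 -0.66615 2.53764 rad, θ̇=-2.50887 -4.05106 2.03785 rad/s, tip=-0.24576 -0.02300 0.30767 m, effort=8.23764 -0.20597 -2.81826 N·m.
t=0.45000 s (step 45): θ=-1.14202 -0.78128 2.58320 rad, θ̇=-2.66942 -3.63274 1.03063 rad/s, tip=-0.27194 -0.00670 0.28142 m, effort=8.23793 -0.05561 -2.38267 N·m.
t=0.48000 s (step 48): θ=-1.22448 -0.88520 2.60212 rad, θ̇=-2.82588 -3.30471 0.26037 rad/s, tip=-0.29650 0.01117 0.25401 m, effort=8.55393 0.20829 -1.97510 N·m.
t=0.51000 s (step 51): θ=-1.31110 -0.98041 2.60117 rad, θ̇=-2.94298 -3.04712 -0.29942 rad/s, tip=-0.31868 0.03064 0.22431 m, effort=9.14516 0.57247 -1.59144 N·m.
t=0.54000 s (step 54): θ=-1.40053 -1.06817 2.58574 rad, θ̇=-3.01229 -2.80014 -0.71416 rad/s, tip=-0.33760 0.05134 0.19195 m, effort=9.88735 0.98563 -1.19268 N·m.
t=0.57000 s (step 57): θ=-1.49122 -1.14843 2.55973 rad, θ̇=-3.02735 -2.54441 -1.00855 rad/s, tip=-0.35250 0.07264 0.15725 m, effort=10.64071 1.40884 -0.78174 N·m.
t=0.60000 s (step 60): θ=-1.58157 -1.22074 2.52639 rad, θ̇=-2.99007 -2.26962 -1.20618 rad/s, tip=-0.36284 0.09383 0.12104 m, effort=11.29032 1.79821 -0.37312 N·m.
t=0.63000 s (step 63): θ=-1.67009 -1.28454 2.48831 rad, θ̇=-2.90545 -1.97863 -1.32622 rad/s, tip=-0.36851 0.11425 0.08442 m, effort=11.75794 2.11829 0.01272 N·m.
t=0.66000 s (step 66): θ=-1.75544 -1.33948 2.44758 rad, θ̇=-2.78016 -1.68211 -1.38533 rad/s, tip=-0.36982 0.13337 0.04856 m, effort=12.00698 2.34673 0.35719 N·m.
t=0.69000 s (step 69): θ=-1.83654 -1.38561 2.40578 rad, θ̇=-2.62185 -1.39293 -1.39856 rad/s, tip=-0.36740 0.15086 0.01446 m, effort=12.03875 2.47521 0.64854 N·m.
t=0.72000 s (step 72): θ=-1.91249 -1.42331 2.36410 rad, θ̇=-2.43880 -1.12229 -1.37932 rad/s, tip=-0.36209 0.16659 -0.01712 m, effort=11.88172 2.50757 0.88312 N·m.
t=0.75000 s (step 75): θ=-1.98270 -1.45326 2.32333 rad, θ̇=-2.23954 -0.87781 -1.33893 rad/s, tip=-0.35477 0.18056 -0.04574 m, effort=11.57860 2.45614 1.06390 N·m.
t=0.78000 s (step 78): θ=-2.04679 -1.47633 2.28397 rad, θ̇=-2.03229 -0.66330 -1.28629 rad/s, tip=-0.34625 0.19289 -0.07125 m, effort=11.17548 2.33775 1.19804 N·m.
t=0.81000 s (step 81): θ=-2.10465 -1.49342 2.24628 rad, θ̇=-1.82445 -0.47950 -1.22786 rad/s, tip=-0.33720 0.20373 -0.09369 m, effort=10.71465 2.17048 1.29456 N·m.
t=0.84000 s (step 84): θ=-2.15633 -1.50544 2.21038 rad, θ̇=-1.62221 -0.32497 -1.16794 rad/s, tip=-0.32817 0.21326 -0.11326 m, effort=10.23095 1.97129 1.36255 N·m.
t=0.87000 s (step 87): θ=-2.20210 -1.51323 2.17626 rad, θ̇=-1.43026 -0.19711 -1.10916 rad/s, tip=-0.31952 0.22167 -0.13023 m, effort=9.75076 1.75474 1.41018 N·m.
t=0.90000 s (step 90): θ=-2.24231 -1.51755 2.14386 rad, θ̇=-1.25183 -0.09276 -1.05297 rad/s, tip=-0.31150 0.22911 -0.14492 m, effort=9.29244 1.53255 1.44421 N·m.
t=0.93000 s (step 93): θ=-2.27738 -1.51905 2.11311 rad, θ̇=-1.08815 -0.01122 -0.99815 rad/s, tip=-0.30426 0.23573 -0.15763 m, effort=8.86714 1.31740 1.46875 N·m.
t=0.96000 s (step 96): θ=-2.30769 -1.51879 2.08423 rad, θ̇=-0.93373 0.02551 -0.92861 rad/s, tip=-0.29776 0.24164 -0.16860 m, effort=8.47657 1.15993 1.47927 N·m.
t=0.99000 s (step 99): θ=-2.33364 -1.51751 2.05723 rad, θ̇=-0.79915 0.06136 -0.87497 rad/s, tip=-0.29196 0.24696 -0.17806 m, effort=8.13075 1.00412 1.49907 N·m.
t=1.02000 s (step 102): θ=-2.35584 -1.51512 2.03166 rad, θ̇=-0.68344 0.09868 -0.83229 rad/s, tip=-0.28691 0.25179 -0.18628 m.
final tip position (m): -0.28691 0.25179 -0.18628


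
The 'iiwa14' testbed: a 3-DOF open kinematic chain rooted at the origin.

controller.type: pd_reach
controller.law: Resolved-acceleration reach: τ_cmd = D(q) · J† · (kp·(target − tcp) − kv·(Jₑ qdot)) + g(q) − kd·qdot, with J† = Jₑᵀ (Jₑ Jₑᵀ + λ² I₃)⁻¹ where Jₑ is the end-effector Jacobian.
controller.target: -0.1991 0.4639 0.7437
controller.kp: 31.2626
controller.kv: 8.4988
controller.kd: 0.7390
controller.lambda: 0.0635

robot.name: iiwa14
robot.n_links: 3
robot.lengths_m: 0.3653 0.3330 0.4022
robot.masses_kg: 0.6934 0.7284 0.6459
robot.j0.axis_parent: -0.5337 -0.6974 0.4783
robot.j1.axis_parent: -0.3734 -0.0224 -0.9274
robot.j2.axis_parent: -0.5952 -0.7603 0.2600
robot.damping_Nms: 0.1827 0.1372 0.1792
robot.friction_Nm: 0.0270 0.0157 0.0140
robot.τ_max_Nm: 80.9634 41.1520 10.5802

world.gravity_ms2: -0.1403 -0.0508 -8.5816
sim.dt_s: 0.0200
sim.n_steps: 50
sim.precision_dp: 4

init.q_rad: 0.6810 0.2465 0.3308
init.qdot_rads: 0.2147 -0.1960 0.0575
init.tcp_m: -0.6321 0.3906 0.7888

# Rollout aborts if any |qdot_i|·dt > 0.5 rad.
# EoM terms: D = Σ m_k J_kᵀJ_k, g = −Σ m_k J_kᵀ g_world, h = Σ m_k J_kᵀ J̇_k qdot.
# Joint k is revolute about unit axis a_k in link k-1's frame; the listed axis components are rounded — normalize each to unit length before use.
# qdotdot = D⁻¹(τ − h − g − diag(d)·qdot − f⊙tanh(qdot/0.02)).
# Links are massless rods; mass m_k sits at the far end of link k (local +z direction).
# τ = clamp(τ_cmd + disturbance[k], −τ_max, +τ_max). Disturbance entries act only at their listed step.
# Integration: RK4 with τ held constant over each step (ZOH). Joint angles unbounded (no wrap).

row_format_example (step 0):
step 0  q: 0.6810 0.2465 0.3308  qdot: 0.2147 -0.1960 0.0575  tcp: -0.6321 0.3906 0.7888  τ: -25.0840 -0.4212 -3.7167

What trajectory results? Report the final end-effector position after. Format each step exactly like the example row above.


step 1  q: 0.6790 0.2448 0.3422  qdot: -0.4086 0.0318 1.0618  tcp: -0.6331 0.3908 0.7867  τ: -22.0105 -0.7236 -4.1152
step 2  q: 0.6667 0.2477 0.3672  qdot: -0.8161 0.2537 1.4382  tcp: -0.6287 0.3925 0.7861  τ: -18.9453 -0.8775 -3.9297
step 3  q: 0.6477 0.2546 0.3971  qdot: -1.0914 0.4242 1.5453  tcp: -0.6198 0.3950 0.7877  τ: -16.0809 -0.9321 -3.5409
step 4  q: 0.6240 0.2643 0.4278  qdot: -1.2757 0.5451 1.5319  tcp: -0.6072 0.3979 0.7913  τ: -13.5073 -0.9334 -3.1057
step 5  q: 0.5973 0.2761 0.4578  qdot: -1.3933 0.6287 1.4641  tcp: -0.5916 0.4009 0.7967  τ: -11.2529 -0.9136 -2.6893
step 6  q: 0.5688 0.2892 0.4861  qdot: -1.4603 0.6856 1.3742  tcp: -0.5737 0.4038 0.8032  τ: -9.3126 -0.8908 -2.3185
step 7  q: 0.5393 0.3033 0.5126  qdot: -1.4885 0.7231 1.2787  tcp: -0.5543 0.4066 0.8104  τ: -7.6652 -0.8734 -2.0023
step 8  q: 0.5096 0.3180 0.5372  qdot: -1.4869 0.7461 1.1862  tcp: -0.5338 0.4090 0.8181  τ: -6.2825 -0.8646 -1.7413
step 9  q: 0.4801 0.3331 0.5600  qdot: -1.4626 0.7578 1.1011  tcp: -0.5127 0.4112 0.8258  τ: -5.1342 -0.8642 -1.5321
step 10  q: 0.4513 0.3483 0.5812  qdot: -1.4212 0.7604 1.0253  tcp: -0.4914 0.4131 0.8332  τ: -4.1909 -0.8712 -1.3695
step 11  q: 0.4234 0.3634 0.6010  qdot: -1.3673 0.7558 0.9591  tcp: -0.4702 0.4147 0.8403  τ: -3.4250 -0.8837 -1.2476
step 12  q: 0.3967 0.3785 0.6196  qdot: -1.3045 0.7452 0.9021  tcp: -0.4494 0.4160 0.8467  τ: -2.8116 -0.9001 -1.1605
step 13  q: 0.3713 0.3932 0.6371  qdot: -1.2358 0.7299 0.8535  tcp: -0.4292 0.4172 0.8525  τ: -2.3283 -0.9188 -1.1028
step 14  q: 0.3474 0.4076 0.6537  qdot: -1.1635 0.7109 0.8123  tcp: -0.4098 0.4182 0.8577  τ: -1.9552 -0.9384 -1.0693
step 15  q: 0.3248 0.4216 0.6696  qdot: -1.0896 0.6891 0.7773  tcp: -0.3912 0.4191 0.8620  τ: -1.6749 -0.9581 -1.0556
step 16  q: 0.3038 0.4352 0.6848  qdot: -1.0154 0.6651 0.7476  tcp: -0.3736 0.4199 0.8657  τ: -1.4722 -0.9769 -1.0578
step 17  q: 0.2843 0.4482 0.6994  qdot: -0.9421 0.6397 0.7221  tcp: -0.3570 0.4207 0.8686  τ: -1.3339 -0.9945 -1.0726
step 18  q: 0.2661 0.4608 0.7136  qdot: -0.8705 0.6134 0.6999  tcp: -0.3415 0.4215 0.8709  τ: -1.2486 -1.0104 -1.0971
step 19  q: 0.2494 0.4728 0.7274  qdot: -0.8014 0.5866 0.6804  tcp: -0.3270 0.4223 0.8725  τ: -1.2065 -1.0245 -1.1288
step 20  q: 0.2341 0.4842 0.7408  qdot: -0.7352 0.5598 0.6629  tcp: -0.3136 0.4231 0.8736  τ: -1.1992 -1.0367 -1.1659
step 21  q: 0.2200 0.4952 0.7539  qdot: -0.6722 0.5332 0.6469  tcp: -0.3012 0.4240 0.8741  τ: -1.2196 -1.0469 -1.2065
step 22  q: 0.2072 0.5056 0.7666  qdot: -0.6126 0.5070 0.6319  tcp: -0.2899 0.4250 0.8741  τ: -1.2617 -1.0552 -1.2495
step 23  q: 0.1955 0.5155 0.7791  qdot: -0.5566 0.4814 0.6177  tcp: -0.2794 0.4260 0.8737  τ: -1.3205 -1.0617 -1.2936
step 24  q: 0.1849 0.5248 0.7913  qdot: -0.5042 0.4565 0.6040  tcp: -0.2699 0.4271 0.8729  τ: -1.3918 -1.0666 -1.3381
step 25  q: 0.1753 0.5337 0.8032  qdot: -0.4553 0.4325 0.5906  tcp: -0.2613 0.4283 0.8717  τ: -1.4719 -1.0700 -1.3822
step 26  q: 0.1667 0.5422 0.8149  qdot: -0.4099 0.4094 0.5774  tcp: -0.2535 0.4295 0.8703  τ: -1.5581 -1.0719 -1.4255
step 27  q: 0.1589 0.5501 0.8263  qdot: -0.3680 0.3872 0.5643  tcp: -0.2464 0.4308 0.8685  τ: -1.6480 -1.0727 -1.4674
step 28  q: 0.1519 0.5577 0.8374  qdot: -0.3294 0.3659 0.5513  tcp: -0.2401 0.4321 0.8666  τ: -1.7396 -1.0724 -1.5078
step 29  q: 0.1457 0.5648 0.8483  qdot: -0.2939 0.3456 0.5382  tcp: -0.2344 0.4335 0.8644  τ: -1.8313 -1.0711 -1.5464
step 30  q: 0.1401 0.5715 0.8589  qdot: -0.2615 0.3262 0.5252  tcp: -0.2293 0.4349 0.8621  τ: -1.9219 -1.0691 -1.5831
step 31  q: 0.1352 0.5778 0.8693  qdot: -0.2319 0.3077 0.5121  tcp: -0.2248 0.4364 0.8596  τ: -2.0105 -1.0664 -1.6178
step 32  q: 0.1308 0.5838 0.8794  qdot: -0.2051 0.2901 0.4991  tcp: -0.2208 0.4378 0.8571  τ: -2.0963 -1.0632 -1.6505
step 33  q: 0.1270 0.5894 0.8892  qdot: -0.1808 0.2734 0.4861  tcp: -0.2172 0.4393 0.8544  τ: -2.1787 -1.0596 -1.6811
step 34  q: 0.1236 0.5947 0.8988  qdot: -0.1588 0.2575 0.4731  tcp: -0.2141 0.4408 0.8517  τ: -2.2573 -1.0556 -1.7097
step 35  q: 0.1206 0.5997 0.9081  qdot: -0.1391 0.2425 0.4602  tcp: -0.2114 0.4422 0.8489  τ: -2.3318 -1.0515 -1.7364
step 36  q: 0.1180 0.6045 0.9172  qdot: -0.1214 0.2282 0.4475  tcp: -0.2090 0.4437 0.8462  τ: -2.4020 -1.0472 -1.7611
step 37  q: 0.1157 0.6089 0.9260  qdot: -0.1056 0.2146 0.4349  tcp: -0.2069 0.4451 0.8433  τ: -2.4678 -1.0428 -1.7840
step 38  q: 0.1138 0.6130 0.9346  qdot: -0.0915 0.2018 0.4224  tcp: -0.2051 0.4465 0.8405  τ: -2.5292 -1.0384 -1.8052
step 39  q: 0.1121 0.6170 0.9429  qdot: -0.0791 0.1896 0.4101  tcp: -0.2036 0.4478 0.8377  τ: -2.5863 -1.0340 -1.8247
step 40  q: 0.1106 0.6206 0.9510  qdot: -0.0681 0.1781 0.3980  tcp: -0.2023 0.4492 0.8349  τ: -2.6390 -1.0297 -1.8426
step 41  q: 0.1093 0.6241 0.9588  qdot: -0.0585 0.1672 0.3862  tcp: -0.2012 0.4504 0.8322  τ: -2.6875 -1.0255 -1.8590
step 42  q: 0.1082 0.6273 0.9664  qdot: -0.0501 0.1569 0.3746  tcp: -0.2002 0.4517 0.8295  τ: -2.7320 -1.0215 -1.8741
step 43  q: 0.1073 0.6304 0.9738  qdot: -0.0429 0.1471 0.3632  tcp: -0.1994 0.4529 0.8268  τ: -2.7724 -1.0176 -1.8879
step 44  q: 0.1065 0.6332 0.9810  qdot: -0.0366 0.1379 0.3522  tcp: -0.1988 0.4540 0.8242  τ: -2.8091 -1.0139 -1.9005
step 45  q: 0.1058 0.6359 0.9879  qdot: -0.0312 0.1292 0.3414  tcp: -0.1983 0.4551 0.8216  τ: -2.8421 -1.0104 -1.9119
step 46  q: 0.1053 0.6384 0.9946  qdot: -0.0267 0.1210 0.3309  tcp: -0.1978 0.4562 0.8191  τ: -2.8716 -1.0071 -1.9223
step 47  q: 0.1048 0.6407 1.0011  qdot: -0.0229 0.1132 0.3208  tcp: -0.1975 0.4572 0.8166  τ: -2.8978 -1.0041 -1.9318
step 48  q: 0.1043 0.6429 1.0074  qdot: -0.0198 0.1058 0.3109  tcp: -0.1972 0.4581 0.8142  τ: -2.9207 -1.0012 -1.9404
step 49  q: 0.1040 0.6450 1.0136  qdot: -0.0173 0.0988 0.3014  tcp: -0.1970 0.4590 0.8119  τ: -2.9408 -0.9985 -1.9482
step 50  q: 0.1037 0.6469 1.0195  qdot: -0.0153 0.0922 0.2921  tcp: -0.1969 0.4599 0.8096
final tcp position (m): -0.1969 0.4599 0.8096


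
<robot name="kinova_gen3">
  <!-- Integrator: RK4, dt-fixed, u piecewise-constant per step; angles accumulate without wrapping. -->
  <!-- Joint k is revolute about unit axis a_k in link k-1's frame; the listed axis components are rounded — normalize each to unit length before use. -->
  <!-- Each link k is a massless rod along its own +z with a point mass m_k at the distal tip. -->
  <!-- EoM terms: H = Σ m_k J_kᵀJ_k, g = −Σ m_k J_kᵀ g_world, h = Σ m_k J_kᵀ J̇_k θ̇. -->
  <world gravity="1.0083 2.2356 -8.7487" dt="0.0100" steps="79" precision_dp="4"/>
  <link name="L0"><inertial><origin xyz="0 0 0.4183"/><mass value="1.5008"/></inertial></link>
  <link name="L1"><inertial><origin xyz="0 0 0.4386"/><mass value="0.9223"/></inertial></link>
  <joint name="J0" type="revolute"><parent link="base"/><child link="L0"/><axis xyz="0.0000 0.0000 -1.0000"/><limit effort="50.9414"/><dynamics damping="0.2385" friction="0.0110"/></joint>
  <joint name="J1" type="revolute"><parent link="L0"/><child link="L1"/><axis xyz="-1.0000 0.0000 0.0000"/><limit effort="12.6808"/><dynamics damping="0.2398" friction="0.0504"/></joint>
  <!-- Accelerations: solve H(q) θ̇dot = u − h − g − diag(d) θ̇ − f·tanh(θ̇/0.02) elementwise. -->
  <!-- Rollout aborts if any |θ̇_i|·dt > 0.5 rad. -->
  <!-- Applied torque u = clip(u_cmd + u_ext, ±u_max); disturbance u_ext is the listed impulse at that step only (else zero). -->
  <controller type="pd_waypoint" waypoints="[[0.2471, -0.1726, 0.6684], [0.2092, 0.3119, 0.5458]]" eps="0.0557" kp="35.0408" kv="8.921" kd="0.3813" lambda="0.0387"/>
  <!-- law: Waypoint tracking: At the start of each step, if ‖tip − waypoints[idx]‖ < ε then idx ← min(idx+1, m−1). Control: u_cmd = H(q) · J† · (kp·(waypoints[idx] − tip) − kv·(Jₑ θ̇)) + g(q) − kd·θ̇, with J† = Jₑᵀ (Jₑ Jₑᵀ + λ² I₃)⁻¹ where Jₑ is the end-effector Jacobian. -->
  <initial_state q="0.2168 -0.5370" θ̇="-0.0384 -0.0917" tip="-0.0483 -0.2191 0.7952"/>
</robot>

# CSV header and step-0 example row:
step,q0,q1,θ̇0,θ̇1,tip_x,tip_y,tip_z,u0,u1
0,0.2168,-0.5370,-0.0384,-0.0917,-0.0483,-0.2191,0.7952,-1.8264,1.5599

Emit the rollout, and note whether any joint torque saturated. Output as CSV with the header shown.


step,q0,q1,θ̇0,θ̇1,tip_x,tip_y,tip_z,u0,u1
1,0.2144,-0.5377,-0.4385,-0.0554,-0.0478,-0.2195,0.7950,-1.5117,1.4868
2,0.2084,-0.5381,-0.7523,-0.0252,-0.0465,-0.2199,0.7949,-1.2585,1.4119
3,0.1997,-0.5383,-0.9985,-0.0027,-0.0446,-0.2204,0.7949,-1.0538,1.3412
4,0.1887,-0.5382,-1.1911,0.0114,-0.0422,-0.2208,0.7949,-0.8877,1.2790
5,0.1760,-0.5381,-1.3410,0.0188,-0.0394,-0.2213,0.7949,-0.7523,1.2241
6,0.1621,-0.5379,-1.4569,0.0210,-0.0363,-0.2218,0.7950,-0.6415,1.1752
7,0.1470,-0.5377,-1.5455,0.0190,-0.0329,-0.2222,0.7950,-0.5504,1.1319
8,0.1312,-0.5375,-1.6120,0.0137,-0.0294,-0.2226,0.7951,-0.4752,1.0936
9,0.1149,-0.5374,-1.6608,0.0059,-0.0257,-0.2230,0.7951,-0.4127,1.0596
10,0.0981,-0.5374,-1.6952,-0.0034,-0.0220,-0.2234,0.7951,-0.3604,1.0286
11,0.0810,-0.5375,-1.7181,-0.0137,-0.0182,-0.2238,0.7951,-0.3162,1.0002
12,0.0638,-0.5377,-1.7317,-0.0251,-0.0143,-0.2242,0.7950,-0.2787,0.9750
13,0.0464,-0.5380,-1.7379,-0.0378,-0.0104,-0.2245,0.7949,-0.2464,0.9538
14,0.0291,-0.5384,-1.7379,-0.0517,-0.0065,-0.2248,0.7948,-0.2183,0.9368
15,0.0117,-0.5390,-1.7330,-0.0667,-0.0026,-0.2251,0.7947,-0.1937,0.9240
16,-0.0056,-0.5398,-1.7241,-0.0826,0.0013,-0.2254,0.7945,-0.1719,0.9152
17,-0.0228,-0.5407,-1.7120,-0.0992,0.0051,-0.2257,0.7943,-0.1524,0.9100
18,-0.0398,-0.5418,-1.6973,-0.1161,0.0090,-0.2260,0.7941,-0.1347,0.9083
19,-0.0567,-0.5430,-1.6805,-0.1333,0.0128,-0.2263,0.7938,-0.1184,0.9096
20,-0.0734,-0.5444,-1.6621,-0.1506,0.0167,-0.2266,0.7935,-0.1033,0.9138
21,-0.0899,-0.5460,-1.6424,-0.1678,0.0205,-0.2268,0.7931,-0.0891,0.9206
22,-0.1062,-0.5478,-1.6217,-0.1849,0.0242,-0.2271,0.7927,-0.0756,0.9298
23,-0.1223,-0.5497,-1.6002,-0.2016,0.0280,-0.2274,0.7923,-0.0627,0.9412
24,-0.1382,-0.5518,-1.5782,-0.2180,0.0317,-0.2277,0.7918,-0.0502,0.9546
25,-0.1539,-0.5541,-1.5558,-0.2340,0.0354,-0.2280,0.7913,-0.0380,0.9698
26,-0.1693,-0.5565,-1.5332,-0.2495,0.0390,-0.2284,0.7907,-0.0261,0.9866
27,-0.1846,-0.5591,-1.5104,-0.2644,0.0427,-0.2287,0.7901,-0.0143,1.0048
28,-0.1996,-0.5618,-1.4875,-0.2787,0.0463,-0.2290,0.7895,-0.0026,1.0245
29,-0.2143,-0.5646,-1.4647,-0.2924,0.0499,-0.2293,0.7888,0.0091,1.0452
30,-0.2288,-0.5676,-1.4419,-0.3055,0.0535,-0.2297,0.7881,0.0207,1.0671
31,-0.2431,-0.5707,-1.4192,-0.3178,0.0570,-0.2300,0.7874,0.0323,1.0899
32,-0.2572,-0.5740,-1.3966,-0.3295,0.0606,-0.2303,0.7866,0.0439,1.1134
33,-0.2711,-0.5773,-1.3743,-0.3405,0.0641,-0.2306,0.7858,0.0556,1.1377
34,-0.2847,-0.5808,-1.3521,-0.3508,0.0676,-0.2310,0.7850,0.0673,1.1626
35,-0.2981,-0.5843,-1.3301,-0.3604,0.0711,-0.2313,0.7841,0.0791,1.1880
36,-0.3113,-0.5880,-1.3084,-0.3692,0.0745,-0.2316,0.7832,0.0909,1.2139
37,-0.3243,-0.5917,-1.2869,-0.3774,0.0779,-0.2319,0.7823,0.1028,1.2401
38,-0.3370,-0.5955,-1.2656,-0.3848,0.0814,-0.2322,0.7814,0.1148,1.2665
39,-0.3496,-0.5994,-1.2445,-0.3916,0.0847,-0.2325,0.7804,0.1268,1.2932
40,-0.3619,-0.6033,-1.2237,-0.3977,0.0881,-0.2327,0.7795,0.1388,1.3200
41,-0.3741,-0.6074,-1.2032,-0.4032,0.0915,-0.2330,0.7785,0.1508,1.3468
42,-0.3860,-0.6114,-1.1829,-0.4080,0.0948,-0.2332,0.7774,0.1629,1.3737
43,-0.3977,-0.6155,-1.1628,-0.4121,0.0981,-0.2335,0.7764,0.1750,1.4005
44,-0.4092,-0.6196,-1.1430,-0.4157,0.1014,-0.2337,0.7754,0.1871,1.4272
45,-0.4206,-0.6238,-1.1234,-0.4186,0.1046,-0.2339,0.7743,0.1991,1.4538
46,-0.4317,-0.6280,-1.1040,-0.4210,0.1078,-0.2341,0.7732,0.2112,1.4803
47,-0.4426,-0.6322,-1.0849,-0.4228,0.1110,-0.2342,0.7721,0.2232,1.5065
48,-0.4534,-0.6365,-1.0660,-0.4241,0.1142,-0.2343,0.7710,0.2351,1.5325
49,-0.4640,-0.6407,-1.0473,-0.4248,0.1173,-0.2345,0.7699,0.2471,1.5582
50,-0.4743,-0.6450,-1.0289,-0.4251,0.1204,-0.2346,0.7688,0.2589,1.5836
51,-0.4845,-0.6492,-1.0107,-0.4249,0.1235,-0.2346,0.7677,0.2707,1.6087
52,-0.4946,-0.6535,-0.9927,-0.4242,0.1266,-0.2347,0.7665,0.2823,1.6334
53,-0.5044,-0.6577,-0.9750,-0.4231,0.1296,-0.2347,0.7654,0.2939,1.6578
54,-0.5141,-0.6619,-0.9574,-0.4216,0.1326,-0.2347,0.7643,0.3054,1.6817
55,-0.5235,-0.6661,-0.9401,-0.4197,0.1355,-0.2347,0.7631,0.3167,1.7053
56,-0.5329,-0.6703,-0.9230,-0.4175,0.1384,-0.2347,0.7620,0.3279,1.7284
57,-0.5420,-0.6745,-0.9061,-0.4149,0.1413,-0.2346,0.7609,0.3390,1.7511
58,-0.5510,-0.6786,-0.8895,-0.4119,0.1441,-0.2346,0.7597,0.3499,1.7734
59,-0.5598,-0.6827,-0.8730,-0.4087,0.1469,-0.2345,0.7586,0.3607,1.7952
60,-0.5684,-0.6868,-0.8568,-0.4051,0.1497,-0.2344,0.7575,0.3713,1.8166
61,-0.5769,-0.6908,-0.8407,-0.4013,0.1524,-0.2342,0.7563,0.3817,1.8374
62,-0.5852,-0.6948,-0.8249,-0.3972,0.1551,-0.2341,0.7552,0.3920,1.8579
63,-0.5934,-0.6987,-0.8093,-0.3929,0.1578,-0.2339,0.7541,0.4021,1.8778
64,-0.6014,-0.7026,-0.7939,-0.3884,0.1604,-0.2337,0.7530,0.4120,1.8973
65,-0.6093,-0.7065,-0.7787,-0.3837,0.1629,-0.2335,0.7519,0.4217,1.9163
66,-0.6170,-0.7103,-0.7637,-0.3788,0.1655,-0.2333,0.7508,0.4312,1.9349
67,-0.6246,-0.7141,-0.7490,-0.3738,0.1680,-0.2330,0.7497,0.4406,1.9530
68,-0.6320,-0.7178,-0.7344,-0.3686,0.1704,-0.2328,0.7487,0.4497,1.9706
69,-0.6393,-0.7214,-0.7200,-0.3632,0.1728,-0.2325,0.7476,0.4586,1.9877
70,-0.6464,-0.7251,-0.7059,-0.3577,0.1752,-0.2322,0.7466,0.4674,2.0044
71,-0.6534,-0.7286,-0.6919,-0.3522,0.1775,-0.2319,0.7455,0.4759,2.0207
72,-0.6602,-0.7321,-0.6782,-0.3465,0.1798,-0.2316,0.7445,0.4842,2.0365
73,-0.6669,-0.7355,-0.6646,-0.3408,0.1820,-0.2312,0.7435,0.4924,2.0519
74,-0.6735,-0.7389,-0.6513,-0.3350,0.1842,-0.2309,0.7425,0.5003,2.0668
75,-0.6800,-0.7422,-0.6381,-0.3291,0.1864,-0.2305,0.7415,0.5080,2.0813
76,-0.6863,-0.7455,-0.6252,-0.3232,0.1885,-0.2302,0.7406,0.5155,2.0954
77,-0.6925,-0.7487,-0.6124,-0.3172,0.1906,-0.2298,0.7396,0.5229,2.1091
78,-0.6985,-0.7518,-0.5999,-0.3113,0.1926,-0.2294,0.7387,0.5300,2.1223
79,-0.7045,-0.7549,-0.5875,-0.3053,0.1946,-0.2290,0.7377,,
# any joint saturated: no


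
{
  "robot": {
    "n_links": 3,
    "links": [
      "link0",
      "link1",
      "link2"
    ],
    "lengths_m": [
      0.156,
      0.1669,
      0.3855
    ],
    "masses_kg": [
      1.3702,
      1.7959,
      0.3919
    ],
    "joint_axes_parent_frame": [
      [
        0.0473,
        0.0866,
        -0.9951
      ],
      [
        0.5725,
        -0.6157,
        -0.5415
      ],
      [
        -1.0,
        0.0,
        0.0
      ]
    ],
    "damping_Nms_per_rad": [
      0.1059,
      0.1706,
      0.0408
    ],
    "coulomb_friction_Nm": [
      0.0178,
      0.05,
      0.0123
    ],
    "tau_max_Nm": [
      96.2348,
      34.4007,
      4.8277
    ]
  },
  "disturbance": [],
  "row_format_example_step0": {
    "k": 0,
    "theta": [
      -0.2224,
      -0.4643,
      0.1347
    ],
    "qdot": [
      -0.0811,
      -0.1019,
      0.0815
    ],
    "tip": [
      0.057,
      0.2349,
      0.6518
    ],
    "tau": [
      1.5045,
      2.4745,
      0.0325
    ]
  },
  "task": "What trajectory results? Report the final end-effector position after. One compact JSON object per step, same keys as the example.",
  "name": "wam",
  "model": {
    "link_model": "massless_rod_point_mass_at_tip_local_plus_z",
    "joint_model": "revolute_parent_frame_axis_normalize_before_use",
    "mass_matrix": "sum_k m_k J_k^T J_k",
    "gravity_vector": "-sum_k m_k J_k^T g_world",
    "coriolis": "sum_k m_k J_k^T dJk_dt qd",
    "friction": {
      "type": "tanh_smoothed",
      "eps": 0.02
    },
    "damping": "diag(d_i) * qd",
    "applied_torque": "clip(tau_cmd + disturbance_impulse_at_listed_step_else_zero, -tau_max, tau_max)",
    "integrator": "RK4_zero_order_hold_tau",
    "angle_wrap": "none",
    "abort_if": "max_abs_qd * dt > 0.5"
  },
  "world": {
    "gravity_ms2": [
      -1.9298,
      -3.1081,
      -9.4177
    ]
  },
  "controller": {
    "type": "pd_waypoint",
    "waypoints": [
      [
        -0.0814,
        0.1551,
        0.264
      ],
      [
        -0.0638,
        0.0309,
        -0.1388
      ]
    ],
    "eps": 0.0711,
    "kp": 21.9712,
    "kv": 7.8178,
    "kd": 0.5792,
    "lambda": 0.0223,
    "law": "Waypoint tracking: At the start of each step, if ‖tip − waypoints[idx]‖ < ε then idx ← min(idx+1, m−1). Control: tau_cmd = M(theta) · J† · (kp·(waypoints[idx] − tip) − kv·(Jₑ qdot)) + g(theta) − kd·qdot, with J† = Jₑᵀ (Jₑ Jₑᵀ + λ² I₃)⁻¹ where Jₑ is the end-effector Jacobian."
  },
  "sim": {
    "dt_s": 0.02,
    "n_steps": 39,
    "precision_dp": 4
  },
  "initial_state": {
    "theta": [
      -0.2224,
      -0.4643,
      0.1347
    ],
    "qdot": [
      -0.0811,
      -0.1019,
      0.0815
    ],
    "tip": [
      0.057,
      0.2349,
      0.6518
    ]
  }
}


{"k":1,"theta":[-0.2074,-0.454,0.1565],"qdot":[1.5359,1.1083,2.0419],"tip":[0.0561,0.2364,0.6507],"tau":[0.6161,1.971,-1.1561]}
{"k":2,"theta":[-0.177,-0.4295,0.1955],"qdot":[1.5255,1.356,1.8723],"tip":[0.0551,0.2367,0.6498],"tau":[0.5343,1.8937,-0.9232]}
{"k":3,"theta":[-0.1452,-0.3989,0.2334],"qdot":[1.6664,1.7042,1.9279],"tip":[0.0541,0.2348,0.6498],"tau":[0.2711,1.6421,-0.8486]}
{"k":4,"theta":[-0.112,-0.3624,0.271],"qdot":[1.6655,1.9594,1.8444],"tip":[0.053,0.2311,0.6504],"tau":[0.0504,1.3566,-0.6969]}
{"k":5,"theta":[-0.0796,-0.3214,0.3065],"qdot":[1.5889,2.1557,1.7206],"tip":[0.0513,0.2258,0.6516],"tau":[-0.1193,1.0614,-0.5374]}
{"k":6,"theta":[-0.0493,-0.2769,0.3394],"qdot":[1.4576,2.3027,1.5857],"tip":[0.0488,0.2193,0.6534],"tau":[-0.2275,0.7804,-0.3883]}
{"k":7,"theta":[-0.0219,-0.2298,0.3698],"qdot":[1.2927,2.4141,1.4626],"tip":[0.0452,0.212,0.6555],"tau":[-0.2795,0.5211,-0.2618]}
{"k":8,"theta":[0.002,-0.1808,0.3979],"qdot":[1.1077,2.4999,1.3611],"tip":[0.0403,0.2043,0.6577],"tau":[-0.2843,0.2839,-0.1603]}
{"k":9,"theta":[0.0222,-0.1302,0.4243],"qdot":[0.9124,2.5674,1.2844],"tip":[0.034,0.1964,0.6599],"tau":[-0.2515,0.0663,-0.082]}
{"k":10,"theta":[0.0384,-0.0784,0.4494],"qdot":[0.7152,2.622,1.2324],"tip":[0.0265,0.1887,0.662],"tau":[-0.1902,-0.1351,-0.0239]}
{"k":11,"theta":[0.0508,-0.0255,0.4736],"qdot":[0.5246,2.6685,1.2037],"tip":[0.0177,0.1811,0.6637],"tau":[-0.1087,-0.3231,0.0178]}
{"k":12,"theta":[0.0596,0.0282,0.4976],"qdot":[0.3496,2.7105,1.1955],"tip":[0.0078,0.1739,0.665],"tau":[-0.0148,-0.4999,0.0469]}
{"k":13,"theta":[0.0651,0.0828,0.5215],"qdot":[0.1994,2.7512,1.2038],"tip":[-0.003,0.1671,0.6658],"tau":[0.0849,-0.6668,0.0674]}
{"k":14,"theta":[0.068,0.1381,0.5457],"qdot":[0.0825,2.7933,1.2235],"tip":[-0.0145,0.1607,0.6661],"tau":[0.1853,-0.8246,0.0836]}
{"k":15,"theta":[0.069,0.1944,0.5704],"qdot":[0.0096,2.8398,1.2492],"tip":[-0.0263,0.1546,0.6659],"tau":[0.2807,-0.9737,0.0994]}
{"k":16,"theta":[0.0691,0.2517,0.5956],"qdot":[-0.0063,2.8937,1.2741],"tip":[-0.0383,0.1488,0.6651],"tau":[0.3645,-1.1145,0.1189]}
{"k":17,"theta":[0.0692,0.3101,0.6212],"qdot":[0.0004,2.9423,1.2876],"tip":[-0.0503,0.1432,0.6637],"tau":[0.4618,-1.2407,0.148]}
{"k":18,"theta":[0.0698,0.3694,0.6471],"qdot":[0.0411,2.9937,1.2935],"tip":[-0.062,0.1378,0.662],"tau":[0.5676,-1.358,0.1831]}
{"k":19,"theta":[0.0717,0.4299,0.6729],"qdot":[0.1334,3.0523,1.2877],"tip":[-0.0734,0.1326,0.6598],"tau":[0.6726,-1.4703,0.2257]}
{"k":20,"theta":[0.0759,0.4916,0.6984],"qdot":[0.2645,3.1111,1.2651],"tip":[-0.0845,0.1276,0.6573],"tau":[0.7874,-1.58,0.2779]}
{"k":21,"theta":[0.0831,0.5544,0.7233],"qdot":[0.4258,3.1648,1.224],"tip":[-0.0951,0.1227,0.6545],"tau":[0.9172,-1.7021,0.3388]}
{"k":22,"theta":[0.0937,0.6181,0.7471],"qdot":[0.6088,3.2025,1.1605],"tip":[-0.1052,0.1181,0.6514],"tau":[1.0536,-1.8791,0.409]}
{"k":23,"theta":[0.1079,0.6821,0.7693],"qdot":[0.7848,3.1931,1.0671],"tip":[-0.1149,0.1138,0.6482],"tau":[1.1471,-2.2232,0.4903]}
{"k":24,"theta":[0.1246,0.7445,0.7892],"qdot":[0.8611,3.0547,0.9336],"tip":[-0.1242,0.1101,0.6448],"tau":[1.0305,-2.9348,0.5842]}
{"k":25,"theta":[0.1389,0.8012,0.8063],"qdot":[0.5888,2.62,0.7743],"tip":[-0.1329,0.107,0.6415],"tau":[0.5966,-3.8356,0.6746]}
{"k":26,"theta":[0.1419,0.8455,0.8208],"qdot":[-0.2227,1.8376,0.6726],"tip":[-0.1406,0.1044,0.6384],"tau":[0.4096,-4.0064,0.7084]}
{"k":27,"theta":[0.1293,0.8746,0.8338],"qdot":[-1.0019,1.0888,0.6261],"tip":[-0.1469,0.102,0.6358],"tau":[0.5713,-3.5865,0.6959]}
{"k":28,"theta":[0.105,0.8916,0.8462],"qdot":[-1.4083,0.6223,0.6162],"tip":[-0.1518,0.0997,0.6337],"tau":[0.7309,-3.1975,0.658]}
{"k":29,"theta":[0.0755,0.9016,0.8586],"qdot":[-1.542,0.3787,0.6264],"tip":[-0.1555,0.0978,0.6318],"tau":[0.8177,-2.9475,0.6094]}
{"k":30,"theta":[0.0448,0.908,0.8713],"qdot":[-1.531,0.2657,0.6456],"tip":[-0.1584,0.0963,0.63],"tau":[0.8791,-2.7627,0.5584]}
{"k":31,"theta":[0.0153,0.913,0.8844],"qdot":[-1.4221,0.2392,0.6643],"tip":[-0.1607,0.0952,0.6283],"tau":[0.9414,-2.5785,0.5111]}
{"k":32,"theta":[-0.0112,0.9183,0.8978],"qdot":[-1.2292,0.2919,0.6854],"tip":[-0.1625,0.0946,0.6265],"tau":[1.0003,-2.3791,0.4657]}
{"k":33,"theta":[-0.0332,0.9255,0.9119],"qdot":[-0.971,0.4241,0.7184],"tip":[-0.1639,0.0943,0.6247],"tau":[1.0312,-2.1988,0.4177]}
{"k":34,"theta":[-0.0497,0.9359,0.9267],"qdot":[-0.6926,0.618,0.7696],"tip":[-0.1651,0.0943,0.6228],"tau":[1.0172,-2.0882,0.3652]}
{"k":35,"theta":[-0.0611,0.9505,0.9427],"qdot":[-0.4513,0.8328,0.834],"tip":[-0.166,0.0945,0.6207],"tau":[0.9677,-2.0657,0.3131]}
{"k":36,"theta":[-0.0683,0.9691,0.96],"qdot":[-0.2847,1.0246,0.8975],"tip":[-0.1669,0.0947,0.6184],"tau":[0.9061,-2.1077,0.2705]}
{"k":37,"theta":[-0.0731,0.991,0.9785],"qdot":[-0.199,1.1676,0.948],"tip":[-0.1676,0.095,0.616],"tau":[0.8523,-2.1756,0.2433]}
{"k":38,"theta":[-0.0769,1.0153,0.9978],"qdot":[-0.1782,1.2588,0.9817],"tip":[-0.1684,0.095,0.6135],"tau":[0.8182,-2.238,0.2314]}
{"k":39,"theta":[-0.0806,1.041,1.0176],"qdot":[-0.1974,1.3102,1.0009],"tip":[-0.1692,0.0949,0.6109]}
{"summary": "final tip position (m): -0.1692 0.0949 0.6109"}
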